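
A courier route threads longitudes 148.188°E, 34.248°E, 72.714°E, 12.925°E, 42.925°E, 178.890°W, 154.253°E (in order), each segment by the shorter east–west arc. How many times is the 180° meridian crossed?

2

Leg 1: +148.188° → +34.248°, shortest Δλ = -113.94° (west) — does not cross 180°.
Leg 2: +34.248° → +72.714°, shortest Δλ = 38.466° (east) — does not cross 180°.
Leg 3: +72.714° → +12.925°, shortest Δλ = -59.789° (west) — does not cross 180°.
Leg 4: +12.925° → +42.925°, shortest Δλ = 30.0° (east) — does not cross 180°.
Leg 5: +42.925° → -178.890°, shortest Δλ = 138.185° (east) — crosses 180°.
Leg 6: -178.890° → +154.253°, shortest Δλ = -26.857° (west) — crosses 180°.
Total crossings: 2.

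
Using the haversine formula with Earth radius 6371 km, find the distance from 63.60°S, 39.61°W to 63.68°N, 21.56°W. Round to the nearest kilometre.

Δλ = -21.56 − -39.61 = 18.05°.
Δφ = 63.68 − -63.60 = 127.28°.
a = sin²(Δφ/2) + cos φ₁ · cos φ₂ · sin²(Δλ/2) = 0.807706.
c = 2·atan2(√a, √(1−a)) = 2.23371 rad → d = 6371·c ≈ 14230.94 km.

14231 km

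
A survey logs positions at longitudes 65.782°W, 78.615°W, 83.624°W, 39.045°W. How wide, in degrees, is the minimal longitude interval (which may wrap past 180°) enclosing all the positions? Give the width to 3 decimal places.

Sort the longitudes: -83.624°, -78.615°, -65.782°, -39.045°.
Eastward gaps between consecutive values (wrapping around): 5.009°, 12.833°, 26.737°, 315.421°.
Largest gap = 315.421° ⇒ minimal covering band is its complement: 360° − 315.421° = 44.579°.
Band runs from -83.624° eastward to -39.045°.

44.579°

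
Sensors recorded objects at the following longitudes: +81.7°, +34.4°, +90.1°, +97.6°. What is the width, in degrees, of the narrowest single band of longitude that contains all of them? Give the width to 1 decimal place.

Sort the longitudes: +34.4°, +81.7°, +90.1°, +97.6°.
Eastward gaps between consecutive values (wrapping around): 47.3°, 8.4°, 7.5°, 296.8°.
Largest gap = 296.8° ⇒ minimal covering band is its complement: 360° − 296.8° = 63.2°.
Band runs from +34.4° eastward to +97.6°.

63.2°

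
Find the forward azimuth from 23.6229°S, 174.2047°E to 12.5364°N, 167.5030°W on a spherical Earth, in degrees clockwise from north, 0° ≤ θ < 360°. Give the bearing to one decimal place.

28.2°

Δλ = -167.5030 − 174.2047 = -341.7077°; wrapped into (−180°, 180°]: 18.2923°.
θ = atan2( sin Δλ · cos φ₂ , cos φ₁ · sin φ₂ − sin φ₁ · cos φ₂ · cos Δλ )
  = atan2(0.30638, 0.57027) = 28.247° → normalised to [0°, 360°): 28.247°.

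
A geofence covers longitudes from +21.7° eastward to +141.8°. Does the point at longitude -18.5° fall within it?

No

Band width going east from +21.7° to +141.8°: ((141.8 − 21.7) mod 360) = 120.1°.
Offset of -18.5° east of the west edge: ((-18.5 − 21.7) mod 360) = 319.8°.
319.8° > 120.1° ⇒ outside.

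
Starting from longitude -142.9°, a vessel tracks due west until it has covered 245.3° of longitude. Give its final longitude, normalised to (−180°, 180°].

Start at -142.9°; shift −245.3° → -388.2°.
-388.2° lies outside (−180°, 180°]; add 360° → -28.2°.

-28.2°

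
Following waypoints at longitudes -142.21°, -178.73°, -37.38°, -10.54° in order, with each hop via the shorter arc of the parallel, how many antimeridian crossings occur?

0

Leg 1: -142.21° → -178.73°, shortest Δλ = -36.52° (west) — does not cross 180°.
Leg 2: -178.73° → -37.38°, shortest Δλ = 141.35° (east) — does not cross 180°.
Leg 3: -37.38° → -10.54°, shortest Δλ = 26.84° (east) — does not cross 180°.
Total crossings: 0.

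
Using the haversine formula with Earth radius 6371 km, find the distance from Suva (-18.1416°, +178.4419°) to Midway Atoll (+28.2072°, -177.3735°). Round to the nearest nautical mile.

2793 nmi

Δλ = -177.3735 − 178.4419 = -355.8154°; wrapped into (−180°, 180°]: 4.1846°.
Δφ = 28.2072 − -18.1416 = 46.3488°.
a = sin²(Δφ/2) + cos φ₁ · cos φ₂ · sin²(Δλ/2) = 0.155983.
c = 2·atan2(√a, √(1−a)) = 0.81202 rad → d = 6371·c ≈ 5173.38 km ≈ 2793.40 nmi.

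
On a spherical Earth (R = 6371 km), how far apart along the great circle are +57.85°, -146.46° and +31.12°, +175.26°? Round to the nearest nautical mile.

Δλ = 175.26 − -146.46 = 321.72°; wrapped into (−180°, 180°]: -38.28°.
Δφ = 31.12 − 57.85 = -26.73°.
a = sin²(Δφ/2) + cos φ₁ · cos φ₂ · sin²(Δλ/2) = 0.102406.
c = 2·atan2(√a, √(1−a)) = 0.65148 rad → d = 6371·c ≈ 4150.57 km ≈ 2241.13 nmi.

2241 nmi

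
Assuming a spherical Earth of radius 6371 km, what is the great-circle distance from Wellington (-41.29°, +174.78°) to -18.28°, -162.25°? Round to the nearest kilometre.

3363 km

Δλ = -162.25 − 174.78 = -337.03°; wrapped into (−180°, 180°]: 22.97°.
Δφ = -18.28 − -41.29 = 23.01°.
a = sin²(Δφ/2) + cos φ₁ · cos φ₂ · sin²(Δλ/2) = 0.068067.
c = 2·atan2(√a, √(1−a)) = 0.52790 rad → d = 6371·c ≈ 3363.26 km.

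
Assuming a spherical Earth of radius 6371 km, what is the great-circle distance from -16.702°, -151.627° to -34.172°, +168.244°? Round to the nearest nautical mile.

2395 nmi

Δλ = 168.244 − -151.627 = 319.871°; wrapped into (−180°, 180°]: -40.129°.
Δφ = -34.172 − -16.702 = -17.470°.
a = sin²(Δφ/2) + cos φ₁ · cos φ₂ · sin²(Δλ/2) = 0.116336.
c = 2·atan2(√a, √(1−a)) = 0.69613 rad → d = 6371·c ≈ 4435.06 km ≈ 2394.74 nmi.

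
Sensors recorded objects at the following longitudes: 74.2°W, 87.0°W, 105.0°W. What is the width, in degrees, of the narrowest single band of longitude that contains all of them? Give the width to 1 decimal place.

Sort the longitudes: -105.0°, -87.0°, -74.2°.
Eastward gaps between consecutive values (wrapping around): 18.0°, 12.8°, 329.2°.
Largest gap = 329.2° ⇒ minimal covering band is its complement: 360° − 329.2° = 30.8°.
Band runs from -105.0° eastward to -74.2°.

30.8°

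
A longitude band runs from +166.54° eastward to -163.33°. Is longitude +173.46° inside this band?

Band width going east from +166.54° to -163.33°: ((-163.33 − 166.54) mod 360) = 30.13°.
Offset of +173.46° east of the west edge: ((173.46 − 166.54) mod 360) = 6.92°.
6.92° ≤ 30.13° ⇒ inside.

Yes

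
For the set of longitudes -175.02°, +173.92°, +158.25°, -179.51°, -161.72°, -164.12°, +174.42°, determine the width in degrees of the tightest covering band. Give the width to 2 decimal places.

Sort the longitudes: -179.51°, -175.02°, -164.12°, -161.72°, +158.25°, +173.92°, +174.42°.
Eastward gaps between consecutive values (wrapping around): 4.49°, 10.90°, 2.40°, 319.97°, 15.67°, 0.50°, 6.07°.
Largest gap = 319.97° ⇒ minimal covering band is its complement: 360° − 319.97° = 40.03°.
Band runs from +158.25° eastward to -161.72°, crossing the antimeridian.

40.03°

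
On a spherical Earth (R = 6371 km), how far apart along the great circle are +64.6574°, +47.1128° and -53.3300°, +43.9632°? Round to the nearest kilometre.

13122 km

Δλ = 43.9632 − 47.1128 = -3.1496°.
Δφ = -53.3300 − 64.6574 = -117.9874°.
a = sin²(Δφ/2) + cos φ₁ · cos φ₂ · sin²(Δλ/2) = 0.734832.
c = 2·atan2(√a, √(1−a)) = 2.05971 rad → d = 6371·c ≈ 13122.39 km.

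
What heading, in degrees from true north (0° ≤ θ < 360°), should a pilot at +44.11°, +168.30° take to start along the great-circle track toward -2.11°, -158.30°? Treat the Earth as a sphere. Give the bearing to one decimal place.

137.8°

Δλ = -158.30 − 168.30 = -326.60°; wrapped into (−180°, 180°]: 33.40°.
θ = atan2( sin Δλ · cos φ₂ , cos φ₁ · sin φ₂ − sin φ₁ · cos φ₂ · cos Δλ )
  = atan2(0.55011, -0.60713) = 137.821° → normalised to [0°, 360°): 137.821°.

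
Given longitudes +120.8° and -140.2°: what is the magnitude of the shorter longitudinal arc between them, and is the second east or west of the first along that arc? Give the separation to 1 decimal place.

Raw difference: -140.2 − 120.8 = -261.0°.
Normalise into (−180°, 180°]: -261.0° + 360° = 99.0°.
Positive ⇒ the second point lies to the east; separation 99.0°.

99.0° east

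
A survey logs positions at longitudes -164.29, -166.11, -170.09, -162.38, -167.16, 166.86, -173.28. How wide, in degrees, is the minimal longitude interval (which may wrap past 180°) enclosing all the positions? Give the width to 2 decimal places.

30.76°

Sort the longitudes: -173.28°, -170.09°, -167.16°, -166.11°, -164.29°, -162.38°, +166.86°.
Eastward gaps between consecutive values (wrapping around): 3.19°, 2.93°, 1.05°, 1.82°, 1.91°, 329.24°, 19.86°.
Largest gap = 329.24° ⇒ minimal covering band is its complement: 360° − 329.24° = 30.76°.
Band runs from +166.86° eastward to -162.38°, crossing the antimeridian.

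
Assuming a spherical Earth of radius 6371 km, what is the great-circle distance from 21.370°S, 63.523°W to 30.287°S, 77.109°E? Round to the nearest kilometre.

12895 km

Δλ = 77.109 − -63.523 = 140.632°.
Δφ = -30.287 − -21.370 = -8.917°.
a = sin²(Δφ/2) + cos φ₁ · cos φ₂ · sin²(Δλ/2) = 0.718949.
c = 2·atan2(√a, √(1−a)) = 2.02406 rad → d = 6371·c ≈ 12895.26 km.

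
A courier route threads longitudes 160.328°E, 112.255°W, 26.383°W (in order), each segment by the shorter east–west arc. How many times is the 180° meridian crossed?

1

Leg 1: +160.328° → -112.255°, shortest Δλ = 87.417° (east) — crosses 180°.
Leg 2: -112.255° → -26.383°, shortest Δλ = 85.872° (east) — does not cross 180°.
Total crossings: 1.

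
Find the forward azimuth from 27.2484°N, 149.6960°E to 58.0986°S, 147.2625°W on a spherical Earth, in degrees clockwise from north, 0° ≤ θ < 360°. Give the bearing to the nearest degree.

Δλ = -147.2625 − 149.6960 = -296.9585°; wrapped into (−180°, 180°]: 63.0415°.
θ = atan2( sin Δλ · cos φ₂ , cos φ₁ · sin φ₂ − sin φ₁ · cos φ₂ · cos Δλ )
  = atan2(0.47103, -0.86444) = 151.414° → normalised to [0°, 360°): 151.414°.

151°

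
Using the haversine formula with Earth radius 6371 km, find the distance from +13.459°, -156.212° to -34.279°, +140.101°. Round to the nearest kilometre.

8561 km

Δλ = 140.101 − -156.212 = 296.313°; wrapped into (−180°, 180°]: -63.687°.
Δφ = -34.279 − 13.459 = -47.738°.
a = sin²(Δφ/2) + cos φ₁ · cos φ₂ · sin²(Δλ/2) = 0.387435.
c = 2·atan2(√a, √(1−a)) = 1.34372 rad → d = 6371·c ≈ 8560.83 km.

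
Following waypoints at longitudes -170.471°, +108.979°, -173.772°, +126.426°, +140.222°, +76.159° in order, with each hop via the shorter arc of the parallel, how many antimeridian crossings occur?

3

Leg 1: -170.471° → +108.979°, shortest Δλ = -80.55° (west) — crosses 180°.
Leg 2: +108.979° → -173.772°, shortest Δλ = 77.249° (east) — crosses 180°.
Leg 3: -173.772° → +126.426°, shortest Δλ = -59.802° (west) — crosses 180°.
Leg 4: +126.426° → +140.222°, shortest Δλ = 13.796° (east) — does not cross 180°.
Leg 5: +140.222° → +76.159°, shortest Δλ = -64.063° (west) — does not cross 180°.
Total crossings: 3.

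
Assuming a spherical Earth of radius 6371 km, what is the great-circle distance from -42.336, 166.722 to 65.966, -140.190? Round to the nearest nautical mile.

6949 nmi

Δλ = -140.190 − 166.722 = -306.912°; wrapped into (−180°, 180°]: 53.088°.
Δφ = 65.966 − -42.336 = 108.302°.
a = sin²(Δφ/2) + cos φ₁ · cos φ₂ · sin²(Δλ/2) = 0.717137.
c = 2·atan2(√a, √(1−a)) = 2.02003 rad → d = 6371·c ≈ 12869.60 km ≈ 6949.03 nmi.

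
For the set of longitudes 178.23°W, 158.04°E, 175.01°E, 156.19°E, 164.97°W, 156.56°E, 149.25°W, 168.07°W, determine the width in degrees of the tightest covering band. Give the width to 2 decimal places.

54.56°

Sort the longitudes: -178.23°, -168.07°, -164.97°, -149.25°, +156.19°, +156.56°, +158.04°, +175.01°.
Eastward gaps between consecutive values (wrapping around): 10.16°, 3.10°, 15.72°, 305.44°, 0.37°, 1.48°, 16.97°, 6.76°.
Largest gap = 305.44° ⇒ minimal covering band is its complement: 360° − 305.44° = 54.56°.
Band runs from +156.19° eastward to -149.25°, crossing the antimeridian.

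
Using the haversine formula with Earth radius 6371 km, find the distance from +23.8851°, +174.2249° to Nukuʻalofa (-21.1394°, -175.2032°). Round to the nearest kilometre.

5136 km

Δλ = -175.2032 − 174.2249 = -349.4281°; wrapped into (−180°, 180°]: 10.5719°.
Δφ = -21.1394 − 23.8851 = -45.0245°.
a = sin²(Δφ/2) + cos φ₁ · cos φ₂ · sin²(Δλ/2) = 0.153836.
c = 2·atan2(√a, √(1−a)) = 0.80609 rad → d = 6371·c ≈ 5135.57 km.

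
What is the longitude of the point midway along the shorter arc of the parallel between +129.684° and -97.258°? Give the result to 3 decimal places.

Signed shortest Δλ from +129.684° to -97.258° is +133.058°.
Midpoint longitude = +129.684° + (+133.058°)/2 = +129.684° + 66.529° = +196.213°.
Normalise into (−180°, 180°]: -163.787°.
(The naïve average (+129.684 + -97.258)/2 = 16.213° is on the wrong side of the globe.)

-163.787°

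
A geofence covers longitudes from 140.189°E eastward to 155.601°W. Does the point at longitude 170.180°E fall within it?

Band width going east from +140.189° to -155.601°: ((-155.601 − 140.189) mod 360) = 64.210°.
Offset of +170.180° east of the west edge: ((170.180 − 140.189) mod 360) = 29.991°.
29.991° ≤ 64.210° ⇒ inside.

Yes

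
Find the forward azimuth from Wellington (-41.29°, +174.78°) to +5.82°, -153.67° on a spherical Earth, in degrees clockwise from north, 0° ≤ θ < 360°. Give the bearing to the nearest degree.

Δλ = -153.67 − 174.78 = -328.45°; wrapped into (−180°, 180°]: 31.55°.
θ = atan2( sin Δλ · cos φ₂ , cos φ₁ · sin φ₂ − sin φ₁ · cos φ₂ · cos Δλ )
  = atan2(0.52055, 0.63562) = 39.316° → normalised to [0°, 360°): 39.316°.

39°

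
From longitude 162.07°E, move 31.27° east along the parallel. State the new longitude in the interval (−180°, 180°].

Start at +162.07°; shift +31.27° → +193.34°.
+193.34° lies outside (−180°, 180°]; subtract 360° → -166.66°.

166.66°W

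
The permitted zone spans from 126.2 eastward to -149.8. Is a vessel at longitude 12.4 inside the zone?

Band width going east from +126.2° to -149.8°: ((-149.8 − 126.2) mod 360) = 84.0°.
Offset of +12.4° east of the west edge: ((12.4 − 126.2) mod 360) = 246.2°.
246.2° > 84.0° ⇒ outside.

No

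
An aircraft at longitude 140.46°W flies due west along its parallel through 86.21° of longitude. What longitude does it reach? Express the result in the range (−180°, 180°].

133.33°E

Start at -140.46°; shift −86.21° → -226.67°.
-226.67° lies outside (−180°, 180°]; add 360° → +133.33°.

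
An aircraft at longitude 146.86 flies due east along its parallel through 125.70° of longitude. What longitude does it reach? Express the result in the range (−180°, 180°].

-87.44°

Start at +146.86°; shift +125.70° → +272.56°.
+272.56° lies outside (−180°, 180°]; subtract 360° → -87.44°.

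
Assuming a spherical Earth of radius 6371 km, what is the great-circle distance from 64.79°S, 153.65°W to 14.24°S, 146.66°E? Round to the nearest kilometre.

7169 km

Δλ = 146.66 − -153.65 = 300.31°; wrapped into (−180°, 180°]: -59.69°.
Δφ = -14.24 − -64.79 = 50.55°.
a = sin²(Δφ/2) + cos φ₁ · cos φ₂ · sin²(Δλ/2) = 0.284544.
c = 2·atan2(√a, √(1−a)) = 1.12529 rad → d = 6371·c ≈ 7169.25 km.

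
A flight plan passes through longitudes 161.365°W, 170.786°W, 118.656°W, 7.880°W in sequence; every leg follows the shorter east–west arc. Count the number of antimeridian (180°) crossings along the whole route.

Leg 1: -161.365° → -170.786°, shortest Δλ = -9.421° (west) — does not cross 180°.
Leg 2: -170.786° → -118.656°, shortest Δλ = 52.13° (east) — does not cross 180°.
Leg 3: -118.656° → -7.880°, shortest Δλ = 110.776° (east) — does not cross 180°.
Total crossings: 0.

0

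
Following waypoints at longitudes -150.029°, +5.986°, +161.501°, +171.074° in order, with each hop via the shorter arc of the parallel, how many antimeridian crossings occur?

Leg 1: -150.029° → +5.986°, shortest Δλ = 156.015° (east) — does not cross 180°.
Leg 2: +5.986° → +161.501°, shortest Δλ = 155.515° (east) — does not cross 180°.
Leg 3: +161.501° → +171.074°, shortest Δλ = 9.573° (east) — does not cross 180°.
Total crossings: 0.

0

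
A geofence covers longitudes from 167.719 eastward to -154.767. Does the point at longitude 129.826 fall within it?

Band width going east from +167.719° to -154.767°: ((-154.767 − 167.719) mod 360) = 37.514°.
Offset of +129.826° east of the west edge: ((129.826 − 167.719) mod 360) = 322.107°.
322.107° > 37.514° ⇒ outside.

No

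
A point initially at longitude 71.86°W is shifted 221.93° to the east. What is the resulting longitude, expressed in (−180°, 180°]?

150.07°E

Start at -71.86°; shift +221.93° → +150.07°.
+150.07° already lies in (−180°, 180°].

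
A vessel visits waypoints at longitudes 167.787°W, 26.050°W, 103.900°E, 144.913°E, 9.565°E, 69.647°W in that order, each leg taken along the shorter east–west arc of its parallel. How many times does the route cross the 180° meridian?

Leg 1: -167.787° → -26.050°, shortest Δλ = 141.737° (east) — does not cross 180°.
Leg 2: -26.050° → +103.900°, shortest Δλ = 129.95° (east) — does not cross 180°.
Leg 3: +103.900° → +144.913°, shortest Δλ = 41.013° (east) — does not cross 180°.
Leg 4: +144.913° → +9.565°, shortest Δλ = -135.348° (west) — does not cross 180°.
Leg 5: +9.565° → -69.647°, shortest Δλ = -79.212° (west) — does not cross 180°.
Total crossings: 0.

0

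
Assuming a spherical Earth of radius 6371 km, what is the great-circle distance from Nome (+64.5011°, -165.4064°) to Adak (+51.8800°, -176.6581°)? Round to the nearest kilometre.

1545 km

Δλ = -176.6581 − -165.4064 = -11.2517°.
Δφ = 51.8800 − 64.5011 = -12.6211°.
a = sin²(Δφ/2) + cos φ₁ · cos φ₂ · sin²(Δλ/2) = 0.014636.
c = 2·atan2(√a, √(1−a)) = 0.24255 rad → d = 6371·c ≈ 1545.29 km.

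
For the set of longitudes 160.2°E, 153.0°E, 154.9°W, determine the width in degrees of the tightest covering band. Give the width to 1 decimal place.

Sort the longitudes: -154.9°, +153.0°, +160.2°.
Eastward gaps between consecutive values (wrapping around): 307.9°, 7.2°, 44.9°.
Largest gap = 307.9° ⇒ minimal covering band is its complement: 360° − 307.9° = 52.1°.
Band runs from +153.0° eastward to -154.9°, crossing the antimeridian.

52.1°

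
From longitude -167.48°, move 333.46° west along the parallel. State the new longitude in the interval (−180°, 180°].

Start at -167.48°; shift −333.46° → -500.94°.
-500.94° lies outside (−180°, 180°]; add 360° → -140.94°.

-140.94°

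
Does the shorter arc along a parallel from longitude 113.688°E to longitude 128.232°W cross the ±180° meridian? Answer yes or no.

Naïve |-128.232 − 113.688| = 241.92° > 180°, so the shorter arc goes the other way round — across 180°.
Signed shortest Δλ = ((-128.232 − 113.688 + 180) mod 360) − 180 = 118.08°.
Going east by 118.08° from +113.688° passes through 180° before reaching -128.232°.

Yes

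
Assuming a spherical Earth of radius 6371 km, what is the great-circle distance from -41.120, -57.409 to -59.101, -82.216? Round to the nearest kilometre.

Δλ = -82.216 − -57.409 = -24.807°.
Δφ = -59.101 − -41.120 = -17.981°.
a = sin²(Δφ/2) + cos φ₁ · cos φ₂ · sin²(Δλ/2) = 0.042269.
c = 2·atan2(√a, √(1−a)) = 0.41414 rad → d = 6371·c ≈ 2638.49 km.

2638 km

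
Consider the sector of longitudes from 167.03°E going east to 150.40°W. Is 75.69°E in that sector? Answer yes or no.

Band width going east from +167.03° to -150.40°: ((-150.40 − 167.03) mod 360) = 42.57°.
Offset of +75.69° east of the west edge: ((75.69 − 167.03) mod 360) = 268.66°.
268.66° > 42.57° ⇒ outside.

No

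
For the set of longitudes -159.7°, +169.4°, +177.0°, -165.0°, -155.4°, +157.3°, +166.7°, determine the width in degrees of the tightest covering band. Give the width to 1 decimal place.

Sort the longitudes: -165.0°, -159.7°, -155.4°, +157.3°, +166.7°, +169.4°, +177.0°.
Eastward gaps between consecutive values (wrapping around): 5.3°, 4.3°, 312.7°, 9.4°, 2.7°, 7.6°, 18.0°.
Largest gap = 312.7° ⇒ minimal covering band is its complement: 360° − 312.7° = 47.3°.
Band runs from +157.3° eastward to -155.4°, crossing the antimeridian.

47.3°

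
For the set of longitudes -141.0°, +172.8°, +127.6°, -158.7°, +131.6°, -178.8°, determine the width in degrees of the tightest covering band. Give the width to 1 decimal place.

91.4°

Sort the longitudes: -178.8°, -158.7°, -141.0°, +127.6°, +131.6°, +172.8°.
Eastward gaps between consecutive values (wrapping around): 20.1°, 17.7°, 268.6°, 4.0°, 41.2°, 8.4°.
Largest gap = 268.6° ⇒ minimal covering band is its complement: 360° − 268.6° = 91.4°.
Band runs from +127.6° eastward to -141.0°, crossing the antimeridian.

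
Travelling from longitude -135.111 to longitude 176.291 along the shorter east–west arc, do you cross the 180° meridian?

Yes

Naïve |176.291 − -135.111| = 311.402° > 180°, so the shorter arc goes the other way round — across 180°.
Signed shortest Δλ = ((176.291 − -135.111 + 180) mod 360) − 180 = -48.598°.
Going west by 48.598° from -135.111° passes through 180° before reaching +176.291°.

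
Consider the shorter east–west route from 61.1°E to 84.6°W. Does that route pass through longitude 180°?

Signed shortest Δλ = ((-84.6 − 61.1 + 180) mod 360) − 180 = -145.7°.
Going west by 145.7° from +61.1° reaches -84.6° without touching 180°.

No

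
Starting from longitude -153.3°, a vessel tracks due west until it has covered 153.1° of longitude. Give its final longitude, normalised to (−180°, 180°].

+53.6°

Start at -153.3°; shift −153.1° → -306.4°.
-306.4° lies outside (−180°, 180°]; add 360° → +53.6°.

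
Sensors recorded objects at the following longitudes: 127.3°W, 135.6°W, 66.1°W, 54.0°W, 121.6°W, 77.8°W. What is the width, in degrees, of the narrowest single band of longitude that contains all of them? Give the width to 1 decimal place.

Sort the longitudes: -135.6°, -127.3°, -121.6°, -77.8°, -66.1°, -54.0°.
Eastward gaps between consecutive values (wrapping around): 8.3°, 5.7°, 43.8°, 11.7°, 12.1°, 278.4°.
Largest gap = 278.4° ⇒ minimal covering band is its complement: 360° − 278.4° = 81.6°.
Band runs from -135.6° eastward to -54.0°.

81.6°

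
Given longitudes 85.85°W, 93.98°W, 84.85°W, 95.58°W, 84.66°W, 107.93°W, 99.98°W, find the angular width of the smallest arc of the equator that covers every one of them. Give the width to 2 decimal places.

23.27°

Sort the longitudes: -107.93°, -99.98°, -95.58°, -93.98°, -85.85°, -84.85°, -84.66°.
Eastward gaps between consecutive values (wrapping around): 7.95°, 4.40°, 1.60°, 8.13°, 1.00°, 0.19°, 336.73°.
Largest gap = 336.73° ⇒ minimal covering band is its complement: 360° − 336.73° = 23.27°.
Band runs from -107.93° eastward to -84.66°.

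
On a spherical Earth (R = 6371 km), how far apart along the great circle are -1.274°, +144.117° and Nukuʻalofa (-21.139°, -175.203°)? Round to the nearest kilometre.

4931 km

Δλ = -175.203 − 144.117 = -319.320°; wrapped into (−180°, 180°]: 40.680°.
Δφ = -21.139 − -1.274 = -19.865°.
a = sin²(Δφ/2) + cos φ₁ · cos φ₂ · sin²(Δλ/2) = 0.142413.
c = 2·atan2(√a, √(1−a)) = 0.77392 rad → d = 6371·c ≈ 4930.67 km.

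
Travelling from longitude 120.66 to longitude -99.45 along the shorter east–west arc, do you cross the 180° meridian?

Yes

Naïve |-99.45 − 120.66| = 220.11° > 180°, so the shorter arc goes the other way round — across 180°.
Signed shortest Δλ = ((-99.45 − 120.66 + 180) mod 360) − 180 = 139.89°.
Going east by 139.89° from +120.66° passes through 180° before reaching -99.45°.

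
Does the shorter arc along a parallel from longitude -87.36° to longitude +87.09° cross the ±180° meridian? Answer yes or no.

Signed shortest Δλ = ((87.09 − -87.36 + 180) mod 360) − 180 = 174.45°.
Going east by 174.45° from -87.36° reaches +87.09° without touching 180°.

No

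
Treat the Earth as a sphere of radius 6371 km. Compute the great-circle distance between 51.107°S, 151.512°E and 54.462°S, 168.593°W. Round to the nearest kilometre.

Δλ = -168.593 − 151.512 = -320.105°; wrapped into (−180°, 180°]: 39.895°.
Δφ = -54.462 − -51.107 = -3.355°.
a = sin²(Δφ/2) + cos φ₁ · cos φ₂ · sin²(Δλ/2) = 0.043333.
c = 2·atan2(√a, √(1−a)) = 0.41940 rad → d = 6371·c ≈ 2671.97 km.

2672 km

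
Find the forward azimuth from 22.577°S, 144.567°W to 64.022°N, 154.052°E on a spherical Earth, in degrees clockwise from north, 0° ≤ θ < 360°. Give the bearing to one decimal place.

337.1°

Δλ = 154.052 − -144.567 = 298.619°; wrapped into (−180°, 180°]: -61.381°.
θ = atan2( sin Δλ · cos φ₂ , cos φ₁ · sin φ₂ − sin φ₁ · cos φ₂ · cos Δλ )
  = atan2(-0.38451, 0.91062) = -22.892° → normalised to [0°, 360°): 337.108°.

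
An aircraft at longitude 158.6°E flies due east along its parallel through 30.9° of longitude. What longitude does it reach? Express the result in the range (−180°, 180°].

170.5°W

Start at +158.6°; shift +30.9° → +189.5°.
+189.5° lies outside (−180°, 180°]; subtract 360° → -170.5°.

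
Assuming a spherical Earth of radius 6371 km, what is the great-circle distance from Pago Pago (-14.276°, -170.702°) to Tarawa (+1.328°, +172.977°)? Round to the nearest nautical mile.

1349 nmi

Δλ = 172.977 − -170.702 = 343.679°; wrapped into (−180°, 180°]: -16.321°.
Δφ = 1.328 − -14.276 = 15.604°.
a = sin²(Δφ/2) + cos φ₁ · cos φ₂ · sin²(Δλ/2) = 0.037949.
c = 2·atan2(√a, √(1−a)) = 0.39212 rad → d = 6371·c ≈ 2498.20 km ≈ 1348.92 nmi.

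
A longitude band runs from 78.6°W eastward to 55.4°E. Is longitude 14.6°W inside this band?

Band width going east from -78.6° to +55.4°: ((55.4 − -78.6) mod 360) = 134.0°.
Offset of -14.6° east of the west edge: ((-14.6 − -78.6) mod 360) = 64.0°.
64.0° ≤ 134.0° ⇒ inside.

Yes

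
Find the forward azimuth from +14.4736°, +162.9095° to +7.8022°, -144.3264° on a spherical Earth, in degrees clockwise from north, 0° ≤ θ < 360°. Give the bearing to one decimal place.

91.3°

Δλ = -144.3264 − 162.9095 = -307.2359°; wrapped into (−180°, 180°]: 52.7641°.
θ = atan2( sin Δλ · cos φ₂ , cos φ₁ · sin φ₂ − sin φ₁ · cos φ₂ · cos Δλ )
  = atan2(0.78878, -0.01839) = 91.336° → normalised to [0°, 360°): 91.336°.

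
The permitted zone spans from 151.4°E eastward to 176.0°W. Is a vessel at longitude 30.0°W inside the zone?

No

Band width going east from +151.4° to -176.0°: ((-176.0 − 151.4) mod 360) = 32.6°.
Offset of -30.0° east of the west edge: ((-30.0 − 151.4) mod 360) = 178.6°.
178.6° > 32.6° ⇒ outside.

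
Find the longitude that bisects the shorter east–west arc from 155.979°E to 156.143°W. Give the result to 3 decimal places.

Signed shortest Δλ from +155.979° to -156.143° is +47.878°.
Midpoint longitude = +155.979° + (+47.878°)/2 = +155.979° + 23.939° = +179.918°.
(The naïve average (+155.979 + -156.143)/2 = -0.082° is on the wrong side of the globe.)

179.918°E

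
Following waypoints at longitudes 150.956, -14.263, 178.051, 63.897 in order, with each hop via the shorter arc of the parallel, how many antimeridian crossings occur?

Leg 1: +150.956° → -14.263°, shortest Δλ = -165.219° (west) — does not cross 180°.
Leg 2: -14.263° → +178.051°, shortest Δλ = -167.686° (west) — crosses 180°.
Leg 3: +178.051° → +63.897°, shortest Δλ = -114.154° (west) — does not cross 180°.
Total crossings: 1.

1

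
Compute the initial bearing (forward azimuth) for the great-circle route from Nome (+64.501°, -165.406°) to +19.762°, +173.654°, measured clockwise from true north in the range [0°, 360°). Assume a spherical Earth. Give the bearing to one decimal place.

Δλ = 173.654 − -165.406 = 339.060°; wrapped into (−180°, 180°]: -20.940°.
θ = atan2( sin Δλ · cos φ₂ , cos φ₁ · sin φ₂ − sin φ₁ · cos φ₂ · cos Δλ )
  = atan2(-0.33634, -0.64778) = -152.561° → normalised to [0°, 360°): 207.439°.

207.4°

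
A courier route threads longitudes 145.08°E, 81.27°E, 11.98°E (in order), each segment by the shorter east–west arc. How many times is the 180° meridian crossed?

Leg 1: +145.08° → +81.27°, shortest Δλ = -63.81° (west) — does not cross 180°.
Leg 2: +81.27° → +11.98°, shortest Δλ = -69.29° (west) — does not cross 180°.
Total crossings: 0.

0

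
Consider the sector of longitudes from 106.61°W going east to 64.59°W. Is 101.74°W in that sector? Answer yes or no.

Band width going east from -106.61° to -64.59°: ((-64.59 − -106.61) mod 360) = 42.02°.
Offset of -101.74° east of the west edge: ((-101.74 − -106.61) mod 360) = 4.87°.
4.87° ≤ 42.02° ⇒ inside.

Yes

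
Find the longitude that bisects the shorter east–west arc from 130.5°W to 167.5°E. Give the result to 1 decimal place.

161.5°W

Signed shortest Δλ from -130.5° to +167.5° is -62.0°.
Midpoint longitude = -130.5° + (-62.0°)/2 = -130.5° − 31.0° = -161.5°.
(The naïve average (-130.5 + +167.5)/2 = 18.5° is on the wrong side of the globe.)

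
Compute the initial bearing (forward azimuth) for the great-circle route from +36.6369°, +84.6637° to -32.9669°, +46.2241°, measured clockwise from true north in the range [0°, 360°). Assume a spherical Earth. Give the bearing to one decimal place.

Δλ = 46.2241 − 84.6637 = -38.4396°.
θ = atan2( sin Δλ · cos φ₂ , cos φ₁ · sin φ₂ − sin φ₁ · cos φ₂ · cos Δλ )
  = atan2(-0.52159, -0.82879) = -147.816° → normalised to [0°, 360°): 212.184°.

212.2°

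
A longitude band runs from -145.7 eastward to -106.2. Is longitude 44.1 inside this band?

No

Band width going east from -145.7° to -106.2°: ((-106.2 − -145.7) mod 360) = 39.5°.
Offset of +44.1° east of the west edge: ((44.1 − -145.7) mod 360) = 189.8°.
189.8° > 39.5° ⇒ outside.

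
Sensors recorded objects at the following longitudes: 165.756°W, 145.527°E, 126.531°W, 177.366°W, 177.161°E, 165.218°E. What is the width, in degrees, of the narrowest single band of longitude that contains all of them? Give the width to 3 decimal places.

Sort the longitudes: -177.366°, -165.756°, -126.531°, +145.527°, +165.218°, +177.161°.
Eastward gaps between consecutive values (wrapping around): 11.610°, 39.225°, 272.058°, 19.691°, 11.943°, 5.473°.
Largest gap = 272.058° ⇒ minimal covering band is its complement: 360° − 272.058° = 87.942°.
Band runs from +145.527° eastward to -126.531°, crossing the antimeridian.

87.942°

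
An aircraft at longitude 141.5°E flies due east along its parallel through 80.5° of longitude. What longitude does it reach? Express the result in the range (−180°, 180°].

Start at +141.5°; shift +80.5° → +222.0°.
+222.0° lies outside (−180°, 180°]; subtract 360° → -138.0°.

138.0°W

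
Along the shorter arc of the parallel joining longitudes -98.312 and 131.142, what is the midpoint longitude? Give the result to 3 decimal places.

-163.585°

Signed shortest Δλ from -98.312° to +131.142° is -130.546°.
Midpoint longitude = -98.312° + (-130.546°)/2 = -98.312° − 65.273° = -163.585°.
(The naïve average (-98.312 + +131.142)/2 = 16.415° is on the wrong side of the globe.)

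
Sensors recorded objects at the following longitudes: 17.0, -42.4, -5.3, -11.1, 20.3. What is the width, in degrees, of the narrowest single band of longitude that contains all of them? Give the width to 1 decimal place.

Sort the longitudes: -42.4°, -11.1°, -5.3°, +17.0°, +20.3°.
Eastward gaps between consecutive values (wrapping around): 31.3°, 5.8°, 22.3°, 3.3°, 297.3°.
Largest gap = 297.3° ⇒ minimal covering band is its complement: 360° − 297.3° = 62.7°.
Band runs from -42.4° eastward to +20.3°.

62.7°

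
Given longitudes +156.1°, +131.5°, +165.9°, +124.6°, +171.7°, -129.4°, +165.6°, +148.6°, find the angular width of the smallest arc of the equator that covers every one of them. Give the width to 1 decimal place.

106.0°

Sort the longitudes: -129.4°, +124.6°, +131.5°, +148.6°, +156.1°, +165.6°, +165.9°, +171.7°.
Eastward gaps between consecutive values (wrapping around): 254.0°, 6.9°, 17.1°, 7.5°, 9.5°, 0.3°, 5.8°, 58.9°.
Largest gap = 254.0° ⇒ minimal covering band is its complement: 360° − 254.0° = 106.0°.
Band runs from +124.6° eastward to -129.4°, crossing the antimeridian.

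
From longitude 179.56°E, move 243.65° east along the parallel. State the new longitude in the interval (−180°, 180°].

63.21°E

Start at +179.56°; shift +243.65° → +423.21°.
+423.21° lies outside (−180°, 180°]; subtract 360° → +63.21°.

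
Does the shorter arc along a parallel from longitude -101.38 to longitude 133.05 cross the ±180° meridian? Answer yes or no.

Yes

Naïve |133.05 − -101.38| = 234.43° > 180°, so the shorter arc goes the other way round — across 180°.
Signed shortest Δλ = ((133.05 − -101.38 + 180) mod 360) − 180 = -125.57°.
Going west by 125.57° from -101.38° passes through 180° before reaching +133.05°.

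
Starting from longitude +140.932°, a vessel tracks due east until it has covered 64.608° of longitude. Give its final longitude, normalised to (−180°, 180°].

Start at +140.932°; shift +64.608° → +205.540°.
+205.540° lies outside (−180°, 180°]; subtract 360° → -154.460°.

-154.460°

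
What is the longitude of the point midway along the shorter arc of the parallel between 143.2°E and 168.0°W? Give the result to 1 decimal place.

167.6°E

Signed shortest Δλ from +143.2° to -168.0° is +48.8°.
Midpoint longitude = +143.2° + (+48.8°)/2 = +143.2° + 24.4° = +167.6°.
(The naïve average (+143.2 + -168.0)/2 = -12.4° is on the wrong side of the globe.)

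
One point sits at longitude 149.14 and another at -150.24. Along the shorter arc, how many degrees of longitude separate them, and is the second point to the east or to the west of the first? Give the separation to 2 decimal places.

60.62° east

Raw difference: -150.24 − 149.14 = -299.38°.
Normalise into (−180°, 180°]: -299.38° + 360° = 60.62°.
Positive ⇒ the second point lies to the east; separation 60.62°.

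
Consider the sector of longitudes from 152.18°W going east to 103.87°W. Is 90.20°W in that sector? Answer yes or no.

No

Band width going east from -152.18° to -103.87°: ((-103.87 − -152.18) mod 360) = 48.31°.
Offset of -90.20° east of the west edge: ((-90.20 − -152.18) mod 360) = 61.98°.
61.98° > 48.31° ⇒ outside.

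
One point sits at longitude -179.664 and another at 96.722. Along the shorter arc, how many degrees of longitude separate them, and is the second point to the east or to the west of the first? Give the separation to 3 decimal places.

Raw difference: 96.722 − -179.664 = 276.386°.
Normalise into (−180°, 180°]: 276.386° − 360° = -83.614°.
Negative ⇒ the second point lies to the west; separation 83.614°.

83.614° west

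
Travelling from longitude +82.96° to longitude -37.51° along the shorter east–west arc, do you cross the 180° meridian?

No

Signed shortest Δλ = ((-37.51 − 82.96 + 180) mod 360) − 180 = -120.47°.
Going west by 120.47° from +82.96° reaches -37.51° without touching 180°.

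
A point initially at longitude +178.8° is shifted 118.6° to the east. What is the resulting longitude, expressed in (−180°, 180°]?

Start at +178.8°; shift +118.6° → +297.4°.
+297.4° lies outside (−180°, 180°]; subtract 360° → -62.6°.

-62.6°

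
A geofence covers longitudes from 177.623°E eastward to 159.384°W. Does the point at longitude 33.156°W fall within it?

Band width going east from +177.623° to -159.384°: ((-159.384 − 177.623) mod 360) = 22.993°.
Offset of -33.156° east of the west edge: ((-33.156 − 177.623) mod 360) = 149.221°.
149.221° > 22.993° ⇒ outside.

No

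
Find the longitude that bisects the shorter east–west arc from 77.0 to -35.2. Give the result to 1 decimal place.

+20.9°

Signed shortest Δλ from +77.0° to -35.2° is -112.2°.
Midpoint longitude = +77.0° + (-112.2°)/2 = +77.0° − 56.1° = +20.9°.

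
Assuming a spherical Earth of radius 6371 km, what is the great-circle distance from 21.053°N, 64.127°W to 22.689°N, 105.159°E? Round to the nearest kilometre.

15014 km

Δλ = 105.159 − -64.127 = 169.286°.
Δφ = 22.689 − 21.053 = 1.636°.
a = sin²(Δφ/2) + cos φ₁ · cos φ₂ · sin²(Δλ/2) = 0.853725.
c = 2·atan2(√a, √(1−a)) = 2.35668 rad → d = 6371·c ≈ 15014.41 km.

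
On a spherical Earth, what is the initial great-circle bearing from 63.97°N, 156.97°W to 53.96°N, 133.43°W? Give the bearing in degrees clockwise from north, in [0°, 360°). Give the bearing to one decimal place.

Δλ = -133.43 − -156.97 = 23.54°.
θ = atan2( sin Δλ · cos φ₂ , cos φ₁ · sin φ₂ − sin φ₁ · cos φ₂ · cos Δλ )
  = atan2(0.23498, -0.12982) = 118.920° → normalised to [0°, 360°): 118.920°.

118.9°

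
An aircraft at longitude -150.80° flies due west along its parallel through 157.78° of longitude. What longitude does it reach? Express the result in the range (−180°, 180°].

+51.42°

Start at -150.80°; shift −157.78° → -308.58°.
-308.58° lies outside (−180°, 180°]; add 360° → +51.42°.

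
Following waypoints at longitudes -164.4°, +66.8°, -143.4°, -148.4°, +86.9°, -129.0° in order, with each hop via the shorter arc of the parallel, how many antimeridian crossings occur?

Leg 1: -164.4° → +66.8°, shortest Δλ = -128.8° (west) — crosses 180°.
Leg 2: +66.8° → -143.4°, shortest Δλ = 149.8° (east) — crosses 180°.
Leg 3: -143.4° → -148.4°, shortest Δλ = -5.0° (west) — does not cross 180°.
Leg 4: -148.4° → +86.9°, shortest Δλ = -124.7° (west) — crosses 180°.
Leg 5: +86.9° → -129.0°, shortest Δλ = 144.1° (east) — crosses 180°.
Total crossings: 4.

4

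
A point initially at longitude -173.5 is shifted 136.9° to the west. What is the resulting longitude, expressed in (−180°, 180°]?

+49.6°

Start at -173.5°; shift −136.9° → -310.4°.
-310.4° lies outside (−180°, 180°]; add 360° → +49.6°.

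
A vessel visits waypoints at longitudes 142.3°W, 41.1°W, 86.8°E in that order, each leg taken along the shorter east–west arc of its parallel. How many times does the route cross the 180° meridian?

Leg 1: -142.3° → -41.1°, shortest Δλ = 101.2° (east) — does not cross 180°.
Leg 2: -41.1° → +86.8°, shortest Δλ = 127.9° (east) — does not cross 180°.
Total crossings: 0.

0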